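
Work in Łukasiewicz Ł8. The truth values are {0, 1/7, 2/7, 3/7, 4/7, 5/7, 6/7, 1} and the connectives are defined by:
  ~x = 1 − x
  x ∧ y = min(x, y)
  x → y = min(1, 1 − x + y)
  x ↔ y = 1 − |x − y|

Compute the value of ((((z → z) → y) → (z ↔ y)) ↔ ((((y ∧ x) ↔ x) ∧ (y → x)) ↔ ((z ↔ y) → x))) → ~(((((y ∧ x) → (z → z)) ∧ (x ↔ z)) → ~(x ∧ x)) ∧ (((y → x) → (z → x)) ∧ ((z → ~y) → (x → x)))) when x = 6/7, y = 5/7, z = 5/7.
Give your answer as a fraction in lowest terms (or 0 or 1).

5/7

z → z = 5/7 → 5/7 = 1
(z → z) → y = 1 → 5/7 = 5/7
z ↔ y = 5/7 ↔ 5/7 = 1
((z → z) → y) → (z ↔ y) = 5/7 → 1 = 1
y ∧ x = 5/7 ∧ 6/7 = 5/7
(y ∧ x) ↔ x = 5/7 ↔ 6/7 = 6/7
y → x = 5/7 → 6/7 = 1
((y ∧ x) ↔ x) ∧ (y → x) = 6/7 ∧ 1 = 6/7
z ↔ y = 5/7 ↔ 5/7 = 1
(z ↔ y) → x = 1 → 6/7 = 6/7
(((y ∧ x) ↔ x) ∧ (y → x)) ↔ ((z ↔ y) → x) = 6/7 ↔ 6/7 = 1
(((z → z) → y) → (z ↔ y)) ↔ ((((y ∧ x) ↔ x) ∧ (y → x)) ↔ ((z ↔ y) → x)) = 1 ↔ 1 = 1
y ∧ x = 5/7 ∧ 6/7 = 5/7
z → z = 5/7 → 5/7 = 1
(y ∧ x) → (z → z) = 5/7 → 1 = 1
x ↔ z = 6/7 ↔ 5/7 = 6/7
((y ∧ x) → (z → z)) ∧ (x ↔ z) = 1 ∧ 6/7 = 6/7
x ∧ x = 6/7 ∧ 6/7 = 6/7
~(x ∧ x) = ~6/7 = 1/7
(((y ∧ x) → (z → z)) ∧ (x ↔ z)) → ~(x ∧ x) = 6/7 → 1/7 = 2/7
y → x = 5/7 → 6/7 = 1
z → x = 5/7 → 6/7 = 1
(y → x) → (z → x) = 1 → 1 = 1
~y = ~5/7 = 2/7
z → ~y = 5/7 → 2/7 = 4/7
x → x = 6/7 → 6/7 = 1
(z → ~y) → (x → x) = 4/7 → 1 = 1
((y → x) → (z → x)) ∧ ((z → ~y) → (x → x)) = 1 ∧ 1 = 1
((((y ∧ x) → (z → z)) ∧ (x ↔ z)) → ~(x ∧ x)) ∧ (((y → x) → (z → x)) ∧ ((z → ~y) → (x → x))) = 2/7 ∧ 1 = 2/7
~(((((y ∧ x) → (z → z)) ∧ (x ↔ z)) → ~(x ∧ x)) ∧ (((y → x) → (z → x)) ∧ ((z → ~y) → (x → x)))) = ~2/7 = 5/7
((((z → z) → y) → (z ↔ y)) ↔ ((((y ∧ x) ↔ x) ∧ (y → x)) ↔ ((z ↔ y) → x))) → ~(((((y ∧ x) → (z → z)) ∧ (x ↔ z)) → ~(x ∧ x)) ∧ (((y → x) → (z → x)) ∧ ((z → ~y) → (x → x)))) = 1 → 5/7 = 5/7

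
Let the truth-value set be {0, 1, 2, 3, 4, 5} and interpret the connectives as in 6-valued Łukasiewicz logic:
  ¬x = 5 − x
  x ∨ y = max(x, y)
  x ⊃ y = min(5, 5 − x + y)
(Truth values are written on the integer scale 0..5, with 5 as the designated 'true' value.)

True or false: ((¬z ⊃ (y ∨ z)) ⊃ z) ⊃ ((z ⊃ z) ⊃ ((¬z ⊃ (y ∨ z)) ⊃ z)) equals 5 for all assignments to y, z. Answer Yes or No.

Yes

At y = 2, z = 0, for instance:
¬z = ¬0 = 5
y ∨ z = 2 ∨ 0 = 2
¬z ⊃ (y ∨ z) = 5 ⊃ 2 = 2
(¬z ⊃ (y ∨ z)) ⊃ z = 2 ⊃ 0 = 3
z ⊃ z = 0 ⊃ 0 = 5
(¬z ⊃ (y ∨ z)) ⊃ z = 2 ⊃ 0 = 3
(z ⊃ z) ⊃ ((¬z ⊃ (y ∨ z)) ⊃ z) = 5 ⊃ 3 = 3
((¬z ⊃ (y ∨ z)) ⊃ z) ⊃ ((z ⊃ z) ⊃ ((¬z ⊃ (y ∨ z)) ⊃ z)) = 3 ⊃ 3 = 5
and checking the remaining 35 assignments likewise gives ≥ 5 in every case.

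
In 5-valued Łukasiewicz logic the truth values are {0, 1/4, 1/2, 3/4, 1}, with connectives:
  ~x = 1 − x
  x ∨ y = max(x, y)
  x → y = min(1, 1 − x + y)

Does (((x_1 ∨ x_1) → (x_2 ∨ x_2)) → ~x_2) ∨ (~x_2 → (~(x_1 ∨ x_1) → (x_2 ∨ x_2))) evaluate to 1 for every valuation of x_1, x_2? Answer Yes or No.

No

Counterexample: take x_1 = 0, x_2 = 1/4.
x_1 ∨ x_1 = 0 ∨ 0 = 0
x_2 ∨ x_2 = 1/4 ∨ 1/4 = 1/4
(x_1 ∨ x_1) → (x_2 ∨ x_2) = 0 → 1/4 = 1
~x_2 = ~1/4 = 3/4
((x_1 ∨ x_1) → (x_2 ∨ x_2)) → ~x_2 = 1 → 3/4 = 3/4
~x_2 = ~1/4 = 3/4
x_1 ∨ x_1 = 0 ∨ 0 = 0
~(x_1 ∨ x_1) = ~0 = 1
x_2 ∨ x_2 = 1/4 ∨ 1/4 = 1/4
~(x_1 ∨ x_1) → (x_2 ∨ x_2) = 1 → 1/4 = 1/4
~x_2 → (~(x_1 ∨ x_1) → (x_2 ∨ x_2)) = 3/4 → 1/4 = 1/2
(((x_1 ∨ x_1) → (x_2 ∨ x_2)) → ~x_2) ∨ (~x_2 → (~(x_1 ∨ x_1) → (x_2 ∨ x_2))) = 3/4 ∨ 1/2 = 3/4
This gives 3/4 ≠ 1.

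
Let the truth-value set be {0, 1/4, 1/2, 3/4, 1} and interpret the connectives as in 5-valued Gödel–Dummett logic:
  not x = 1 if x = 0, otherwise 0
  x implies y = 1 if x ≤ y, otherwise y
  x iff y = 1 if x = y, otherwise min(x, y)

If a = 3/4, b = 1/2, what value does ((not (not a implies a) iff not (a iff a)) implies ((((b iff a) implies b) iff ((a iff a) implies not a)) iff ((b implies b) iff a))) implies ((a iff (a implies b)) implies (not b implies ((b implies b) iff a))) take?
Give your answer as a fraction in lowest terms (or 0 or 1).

1

not a = not 3/4 = 0
not a implies a = 0 implies 3/4 = 1
not (not a implies a) = not 1 = 0
a iff a = 3/4 iff 3/4 = 1
not (a iff a) = not 1 = 0
not (not a implies a) iff not (a iff a) = 0 iff 0 = 1
b iff a = 1/2 iff 3/4 = 1/2
(b iff a) implies b = 1/2 implies 1/2 = 1
a iff a = 3/4 iff 3/4 = 1
not a = not 3/4 = 0
(a iff a) implies not a = 1 implies 0 = 0
((b iff a) implies b) iff ((a iff a) implies not a) = 1 iff 0 = 0
b implies b = 1/2 implies 1/2 = 1
(b implies b) iff a = 1 iff 3/4 = 3/4
(((b iff a) implies b) iff ((a iff a) implies not a)) iff ((b implies b) iff a) = 0 iff 3/4 = 0
(not (not a implies a) iff not (a iff a)) implies ((((b iff a) implies b) iff ((a iff a) implies not a)) iff ((b implies b) iff a)) = 1 implies 0 = 0
a implies b = 3/4 implies 1/2 = 1/2
a iff (a implies b) = 3/4 iff 1/2 = 1/2
not b = not 1/2 = 0
b implies b = 1/2 implies 1/2 = 1
(b implies b) iff a = 1 iff 3/4 = 3/4
not b implies ((b implies b) iff a) = 0 implies 3/4 = 1
(a iff (a implies b)) implies (not b implies ((b implies b) iff a)) = 1/2 implies 1 = 1
((not (not a implies a) iff not (a iff a)) implies ((((b iff a) implies b) iff ((a iff a) implies not a)) iff ((b implies b) iff a))) implies ((a iff (a implies b)) implies (not b implies ((b implies b) iff a))) = 0 implies 1 = 1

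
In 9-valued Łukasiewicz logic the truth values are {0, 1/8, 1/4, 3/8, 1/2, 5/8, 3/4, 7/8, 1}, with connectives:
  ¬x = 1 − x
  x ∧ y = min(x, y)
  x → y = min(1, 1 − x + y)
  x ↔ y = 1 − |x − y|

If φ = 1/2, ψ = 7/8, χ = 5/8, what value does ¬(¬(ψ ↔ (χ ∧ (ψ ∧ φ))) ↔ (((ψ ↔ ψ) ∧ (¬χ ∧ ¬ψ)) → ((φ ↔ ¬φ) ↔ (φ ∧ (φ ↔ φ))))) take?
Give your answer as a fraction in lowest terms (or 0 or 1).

ψ ∧ φ = 7/8 ∧ 1/2 = 1/2
χ ∧ (ψ ∧ φ) = 5/8 ∧ 1/2 = 1/2
ψ ↔ (χ ∧ (ψ ∧ φ)) = 7/8 ↔ 1/2 = 5/8
¬(ψ ↔ (χ ∧ (ψ ∧ φ))) = ¬5/8 = 3/8
ψ ↔ ψ = 7/8 ↔ 7/8 = 1
¬χ = ¬5/8 = 3/8
¬ψ = ¬7/8 = 1/8
¬χ ∧ ¬ψ = 3/8 ∧ 1/8 = 1/8
(ψ ↔ ψ) ∧ (¬χ ∧ ¬ψ) = 1 ∧ 1/8 = 1/8
¬φ = ¬1/2 = 1/2
φ ↔ ¬φ = 1/2 ↔ 1/2 = 1
φ ↔ φ = 1/2 ↔ 1/2 = 1
φ ∧ (φ ↔ φ) = 1/2 ∧ 1 = 1/2
(φ ↔ ¬φ) ↔ (φ ∧ (φ ↔ φ)) = 1 ↔ 1/2 = 1/2
((ψ ↔ ψ) ∧ (¬χ ∧ ¬ψ)) → ((φ ↔ ¬φ) ↔ (φ ∧ (φ ↔ φ))) = 1/8 → 1/2 = 1
¬(ψ ↔ (χ ∧ (ψ ∧ φ))) ↔ (((ψ ↔ ψ) ∧ (¬χ ∧ ¬ψ)) → ((φ ↔ ¬φ) ↔ (φ ∧ (φ ↔ φ)))) = 3/8 ↔ 1 = 3/8
¬(¬(ψ ↔ (χ ∧ (ψ ∧ φ))) ↔ (((ψ ↔ ψ) ∧ (¬χ ∧ ¬ψ)) → ((φ ↔ ¬φ) ↔ (φ ∧ (φ ↔ φ))))) = ¬3/8 = 5/8

5/8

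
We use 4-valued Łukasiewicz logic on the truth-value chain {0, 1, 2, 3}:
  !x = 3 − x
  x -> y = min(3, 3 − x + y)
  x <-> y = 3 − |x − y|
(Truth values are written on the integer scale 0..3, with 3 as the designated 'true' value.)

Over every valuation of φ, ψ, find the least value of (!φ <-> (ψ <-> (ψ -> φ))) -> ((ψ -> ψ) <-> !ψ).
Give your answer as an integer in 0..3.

1

Take φ = 1, ψ = 3:
!φ = !1 = 2
ψ -> φ = 3 -> 1 = 1
ψ <-> (ψ -> φ) = 3 <-> 1 = 1
!φ <-> (ψ <-> (ψ -> φ)) = 2 <-> 1 = 2
ψ -> ψ = 3 -> 3 = 3
!ψ = !3 = 0
(ψ -> ψ) <-> !ψ = 3 <-> 0 = 0
(!φ <-> (ψ <-> (ψ -> φ))) -> ((ψ -> ψ) <-> !ψ) = 2 -> 0 = 1
No assignment yields a value below 1, so this is the minimum.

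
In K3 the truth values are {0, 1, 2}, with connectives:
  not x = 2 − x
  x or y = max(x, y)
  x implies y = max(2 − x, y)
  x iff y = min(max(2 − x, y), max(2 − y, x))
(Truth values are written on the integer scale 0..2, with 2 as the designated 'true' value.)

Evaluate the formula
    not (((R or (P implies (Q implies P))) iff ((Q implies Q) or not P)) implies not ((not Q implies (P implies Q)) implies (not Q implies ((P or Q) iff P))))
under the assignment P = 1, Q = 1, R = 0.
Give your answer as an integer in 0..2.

Q implies P = 1 implies 1 = 1
P implies (Q implies P) = 1 implies 1 = 1
R or (P implies (Q implies P)) = 0 or 1 = 1
Q implies Q = 1 implies 1 = 1
not P = not 1 = 1
(Q implies Q) or not P = 1 or 1 = 1
(R or (P implies (Q implies P))) iff ((Q implies Q) or not P) = 1 iff 1 = 1
not Q = not 1 = 1
P implies Q = 1 implies 1 = 1
not Q implies (P implies Q) = 1 implies 1 = 1
not Q = not 1 = 1
P or Q = 1 or 1 = 1
(P or Q) iff P = 1 iff 1 = 1
not Q implies ((P or Q) iff P) = 1 implies 1 = 1
(not Q implies (P implies Q)) implies (not Q implies ((P or Q) iff P)) = 1 implies 1 = 1
not ((not Q implies (P implies Q)) implies (not Q implies ((P or Q) iff P))) = not 1 = 1
((R or (P implies (Q implies P))) iff ((Q implies Q) or not P)) implies not ((not Q implies (P implies Q)) implies (not Q implies ((P or Q) iff P))) = 1 implies 1 = 1
not (((R or (P implies (Q implies P))) iff ((Q implies Q) or not P)) implies not ((not Q implies (P implies Q)) implies (not Q implies ((P or Q) iff P)))) = not 1 = 1

1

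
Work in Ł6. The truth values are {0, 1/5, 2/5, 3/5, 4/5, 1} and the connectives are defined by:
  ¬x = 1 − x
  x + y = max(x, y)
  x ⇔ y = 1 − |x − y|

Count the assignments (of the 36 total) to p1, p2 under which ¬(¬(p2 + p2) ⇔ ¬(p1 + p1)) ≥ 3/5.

12

value 1: 2 assignments (counts)
value 4/5: 4 assignments (counts)
value 3/5: 6 assignments (counts)
value 2/5: 8 assignments
value 1/5: 10 assignments
value 0: 6 assignments
So 12 of the 36 assignments meet the threshold.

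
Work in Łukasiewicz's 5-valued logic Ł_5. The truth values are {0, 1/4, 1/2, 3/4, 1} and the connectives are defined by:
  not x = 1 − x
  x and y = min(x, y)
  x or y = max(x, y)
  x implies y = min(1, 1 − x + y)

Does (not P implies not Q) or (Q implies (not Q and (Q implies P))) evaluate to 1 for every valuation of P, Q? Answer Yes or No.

Counterexample: take P = 0, Q = 3/4.
not P = not 0 = 1
not Q = not 3/4 = 1/4
not P implies not Q = 1 implies 1/4 = 1/4
not Q = not 3/4 = 1/4
Q implies P = 3/4 implies 0 = 1/4
not Q and (Q implies P) = 1/4 and 1/4 = 1/4
Q implies (not Q and (Q implies P)) = 3/4 implies 1/4 = 1/2
(not P implies not Q) or (Q implies (not Q and (Q implies P))) = 1/4 or 1/2 = 1/2
This gives 1/2 ≠ 1.

No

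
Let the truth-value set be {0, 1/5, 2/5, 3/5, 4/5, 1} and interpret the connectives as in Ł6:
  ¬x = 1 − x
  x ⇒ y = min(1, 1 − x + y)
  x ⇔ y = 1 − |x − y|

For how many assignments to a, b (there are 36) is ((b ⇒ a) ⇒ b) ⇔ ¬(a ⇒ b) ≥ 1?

value 1: 3 assignments (counts)
value 4/5: 6 assignments
value 3/5: 5 assignments
value 2/5: 5 assignments
value 1/5: 4 assignments
value 0: 13 assignments
So 3 of the 36 assignments meet the threshold.

3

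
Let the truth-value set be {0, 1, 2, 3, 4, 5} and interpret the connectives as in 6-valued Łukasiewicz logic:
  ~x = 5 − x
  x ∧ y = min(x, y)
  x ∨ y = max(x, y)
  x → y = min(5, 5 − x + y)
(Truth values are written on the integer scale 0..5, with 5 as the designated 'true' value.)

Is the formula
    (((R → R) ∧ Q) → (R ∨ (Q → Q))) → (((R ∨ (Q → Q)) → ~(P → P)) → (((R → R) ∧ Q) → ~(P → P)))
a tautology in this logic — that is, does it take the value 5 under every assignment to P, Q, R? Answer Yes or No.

At P = 4, Q = 3, R = 1, for instance:
R → R = 1 → 1 = 5
(R → R) ∧ Q = 5 ∧ 3 = 3
Q → Q = 3 → 3 = 5
R ∨ (Q → Q) = 1 ∨ 5 = 5
((R → R) ∧ Q) → (R ∨ (Q → Q)) = 3 → 5 = 5
P → P = 4 → 4 = 5
~(P → P) = ~5 = 0
(R ∨ (Q → Q)) → ~(P → P) = 5 → 0 = 0
((R → R) ∧ Q) → ~(P → P) = 3 → 0 = 2
((R ∨ (Q → Q)) → ~(P → P)) → (((R → R) ∧ Q) → ~(P → P)) = 0 → 2 = 5
(((R → R) ∧ Q) → (R ∨ (Q → Q))) → (((R ∨ (Q → Q)) → ~(P → P)) → (((R → R) ∧ Q) → ~(P → P))) = 5 → 5 = 5
and checking the remaining 215 assignments likewise gives ≥ 5 in every case.

Yes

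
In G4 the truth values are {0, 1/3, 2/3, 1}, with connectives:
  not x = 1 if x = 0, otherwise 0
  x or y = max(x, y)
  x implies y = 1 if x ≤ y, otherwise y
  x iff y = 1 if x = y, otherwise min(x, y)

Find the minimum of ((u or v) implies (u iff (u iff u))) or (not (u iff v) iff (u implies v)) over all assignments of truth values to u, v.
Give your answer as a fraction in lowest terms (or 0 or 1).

Take u = 1/3, v = 2/3:
u or v = 1/3 or 2/3 = 2/3
u iff u = 1/3 iff 1/3 = 1
u iff (u iff u) = 1/3 iff 1 = 1/3
(u or v) implies (u iff (u iff u)) = 2/3 implies 1/3 = 1/3
u iff v = 1/3 iff 2/3 = 1/3
not (u iff v) = not 1/3 = 0
u implies v = 1/3 implies 2/3 = 1
not (u iff v) iff (u implies v) = 0 iff 1 = 0
((u or v) implies (u iff (u iff u))) or (not (u iff v) iff (u implies v)) = 1/3 or 0 = 1/3
No assignment yields a value below 1/3, so this is the minimum.

1/3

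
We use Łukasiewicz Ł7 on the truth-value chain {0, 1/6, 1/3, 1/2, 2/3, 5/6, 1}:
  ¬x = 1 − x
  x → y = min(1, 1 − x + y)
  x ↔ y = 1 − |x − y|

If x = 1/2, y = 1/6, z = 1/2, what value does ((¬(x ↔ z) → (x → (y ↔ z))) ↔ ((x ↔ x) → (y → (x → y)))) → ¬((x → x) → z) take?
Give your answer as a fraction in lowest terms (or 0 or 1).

x ↔ z = 1/2 ↔ 1/2 = 1
¬(x ↔ z) = ¬1 = 0
y ↔ z = 1/6 ↔ 1/2 = 2/3
x → (y ↔ z) = 1/2 → 2/3 = 1
¬(x ↔ z) → (x → (y ↔ z)) = 0 → 1 = 1
x ↔ x = 1/2 ↔ 1/2 = 1
x → y = 1/2 → 1/6 = 2/3
y → (x → y) = 1/6 → 2/3 = 1
(x ↔ x) → (y → (x → y)) = 1 → 1 = 1
(¬(x ↔ z) → (x → (y ↔ z))) ↔ ((x ↔ x) → (y → (x → y))) = 1 ↔ 1 = 1
x → x = 1/2 → 1/2 = 1
(x → x) → z = 1 → 1/2 = 1/2
¬((x → x) → z) = ¬1/2 = 1/2
((¬(x ↔ z) → (x → (y ↔ z))) ↔ ((x ↔ x) → (y → (x → y)))) → ¬((x → x) → z) = 1 → 1/2 = 1/2

1/2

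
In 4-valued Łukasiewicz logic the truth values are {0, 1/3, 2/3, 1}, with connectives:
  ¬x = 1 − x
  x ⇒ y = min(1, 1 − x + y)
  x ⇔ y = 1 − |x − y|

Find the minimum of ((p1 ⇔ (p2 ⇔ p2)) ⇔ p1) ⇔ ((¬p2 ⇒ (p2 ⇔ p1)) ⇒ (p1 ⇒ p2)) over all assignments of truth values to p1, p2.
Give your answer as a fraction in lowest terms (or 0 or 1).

Take p1 = 2/3, p2 = 1/3:
p2 ⇔ p2 = 1/3 ⇔ 1/3 = 1
p1 ⇔ (p2 ⇔ p2) = 2/3 ⇔ 1 = 2/3
(p1 ⇔ (p2 ⇔ p2)) ⇔ p1 = 2/3 ⇔ 2/3 = 1
¬p2 = ¬1/3 = 2/3
p2 ⇔ p1 = 1/3 ⇔ 2/3 = 2/3
¬p2 ⇒ (p2 ⇔ p1) = 2/3 ⇒ 2/3 = 1
p1 ⇒ p2 = 2/3 ⇒ 1/3 = 2/3
(¬p2 ⇒ (p2 ⇔ p1)) ⇒ (p1 ⇒ p2) = 1 ⇒ 2/3 = 2/3
((p1 ⇔ (p2 ⇔ p2)) ⇔ p1) ⇔ ((¬p2 ⇒ (p2 ⇔ p1)) ⇒ (p1 ⇒ p2)) = 1 ⇔ 2/3 = 2/3
No assignment yields a value below 2/3, so this is the minimum.

2/3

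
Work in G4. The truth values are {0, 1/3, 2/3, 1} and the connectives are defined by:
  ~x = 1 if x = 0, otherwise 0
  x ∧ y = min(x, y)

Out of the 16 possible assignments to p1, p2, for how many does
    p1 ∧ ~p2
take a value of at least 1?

p1 = 0, p2 = 0 ↦ 0  <
p1 = 0, p2 = 1/3 ↦ 0  <
p1 = 0, p2 = 2/3 ↦ 0  <
p1 = 0, p2 = 1 ↦ 0  <
p1 = 1/3, p2 = 0 ↦ 1/3  <
p1 = 1/3, p2 = 1/3 ↦ 0  <
p1 = 1/3, p2 = 2/3 ↦ 0  <
p1 = 1/3, p2 = 1 ↦ 0  <
p1 = 2/3, p2 = 0 ↦ 2/3  <
p1 = 2/3, p2 = 1/3 ↦ 0  <
p1 = 2/3, p2 = 2/3 ↦ 0  <
p1 = 2/3, p2 = 1 ↦ 0  <
p1 = 1, p2 = 0 ↦ 1  ≥
p1 = 1, p2 = 1/3 ↦ 0  <
p1 = 1, p2 = 2/3 ↦ 0  <
p1 = 1, p2 = 1 ↦ 0  <
So 1 of the 16 assignments meets the threshold.

1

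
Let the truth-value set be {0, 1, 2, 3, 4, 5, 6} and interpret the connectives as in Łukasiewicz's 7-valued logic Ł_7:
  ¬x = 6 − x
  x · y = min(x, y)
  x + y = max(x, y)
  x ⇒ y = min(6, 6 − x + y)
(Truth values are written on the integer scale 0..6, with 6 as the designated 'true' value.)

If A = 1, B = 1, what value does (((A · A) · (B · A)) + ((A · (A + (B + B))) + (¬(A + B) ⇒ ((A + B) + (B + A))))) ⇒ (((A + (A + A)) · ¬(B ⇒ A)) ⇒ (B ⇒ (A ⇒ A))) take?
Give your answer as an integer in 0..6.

6

A · A = 1 · 1 = 1
B · A = 1 · 1 = 1
(A · A) · (B · A) = 1 · 1 = 1
B + B = 1 + 1 = 1
A + (B + B) = 1 + 1 = 1
A · (A + (B + B)) = 1 · 1 = 1
A + B = 1 + 1 = 1
¬(A + B) = ¬1 = 5
A + B = 1 + 1 = 1
B + A = 1 + 1 = 1
(A + B) + (B + A) = 1 + 1 = 1
¬(A + B) ⇒ ((A + B) + (B + A)) = 5 ⇒ 1 = 2
(A · (A + (B + B))) + (¬(A + B) ⇒ ((A + B) + (B + A))) = 1 + 2 = 2
((A · A) · (B · A)) + ((A · (A + (B + B))) + (¬(A + B) ⇒ ((A + B) + (B + A)))) = 1 + 2 = 2
A + A = 1 + 1 = 1
A + (A + A) = 1 + 1 = 1
B ⇒ A = 1 ⇒ 1 = 6
¬(B ⇒ A) = ¬6 = 0
(A + (A + A)) · ¬(B ⇒ A) = 1 · 0 = 0
A ⇒ A = 1 ⇒ 1 = 6
B ⇒ (A ⇒ A) = 1 ⇒ 6 = 6
((A + (A + A)) · ¬(B ⇒ A)) ⇒ (B ⇒ (A ⇒ A)) = 0 ⇒ 6 = 6
(((A · A) · (B · A)) + ((A · (A + (B + B))) + (¬(A + B) ⇒ ((A + B) + (B + A))))) ⇒ (((A + (A + A)) · ¬(B ⇒ A)) ⇒ (B ⇒ (A ⇒ A))) = 2 ⇒ 6 = 6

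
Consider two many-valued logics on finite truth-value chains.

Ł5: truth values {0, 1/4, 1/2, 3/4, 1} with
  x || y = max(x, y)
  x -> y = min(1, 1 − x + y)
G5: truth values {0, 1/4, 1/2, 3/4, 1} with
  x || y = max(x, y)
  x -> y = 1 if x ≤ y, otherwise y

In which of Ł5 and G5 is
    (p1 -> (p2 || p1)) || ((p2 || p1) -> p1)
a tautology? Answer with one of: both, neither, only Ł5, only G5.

both

In Ł5: every assignment gives 1 — tautology.
In G5: every assignment gives 1 — tautology.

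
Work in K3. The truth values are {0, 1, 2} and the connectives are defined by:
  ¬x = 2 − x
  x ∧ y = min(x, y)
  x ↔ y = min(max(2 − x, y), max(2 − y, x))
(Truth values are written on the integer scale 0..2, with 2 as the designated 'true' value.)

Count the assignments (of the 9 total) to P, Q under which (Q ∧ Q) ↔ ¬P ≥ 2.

2

P = 0, Q = 0 ↦ 0  <
P = 0, Q = 1 ↦ 1  <
P = 0, Q = 2 ↦ 2  ≥
P = 1, Q = 0 ↦ 1  <
P = 1, Q = 1 ↦ 1  <
P = 1, Q = 2 ↦ 1  <
P = 2, Q = 0 ↦ 2  ≥
P = 2, Q = 1 ↦ 1  <
P = 2, Q = 2 ↦ 0  <
So 2 of the 9 assignments meet the threshold.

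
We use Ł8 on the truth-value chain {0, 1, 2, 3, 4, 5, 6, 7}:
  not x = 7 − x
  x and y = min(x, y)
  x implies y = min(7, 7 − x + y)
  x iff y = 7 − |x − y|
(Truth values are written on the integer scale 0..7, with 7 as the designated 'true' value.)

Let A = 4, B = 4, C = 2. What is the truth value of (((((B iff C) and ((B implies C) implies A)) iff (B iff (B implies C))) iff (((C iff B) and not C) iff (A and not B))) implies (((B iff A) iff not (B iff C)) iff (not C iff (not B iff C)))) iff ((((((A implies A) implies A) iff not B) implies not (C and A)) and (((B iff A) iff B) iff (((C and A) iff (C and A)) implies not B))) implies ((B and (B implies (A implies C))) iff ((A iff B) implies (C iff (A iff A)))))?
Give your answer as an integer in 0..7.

5

B iff C = 4 iff 2 = 5
B implies C = 4 implies 2 = 5
(B implies C) implies A = 5 implies 4 = 6
(B iff C) and ((B implies C) implies A) = 5 and 6 = 5
B implies C = 4 implies 2 = 5
B iff (B implies C) = 4 iff 5 = 6
((B iff C) and ((B implies C) implies A)) iff (B iff (B implies C)) = 5 iff 6 = 6
C iff B = 2 iff 4 = 5
not C = not 2 = 5
(C iff B) and not C = 5 and 5 = 5
not B = not 4 = 3
A and not B = 4 and 3 = 3
((C iff B) and not C) iff (A and not B) = 5 iff 3 = 5
(((B iff C) and ((B implies C) implies A)) iff (B iff (B implies C))) iff (((C iff B) and not C) iff (A and not B)) = 6 iff 5 = 6
B iff A = 4 iff 4 = 7
B iff C = 4 iff 2 = 5
not (B iff C) = not 5 = 2
(B iff A) iff not (B iff C) = 7 iff 2 = 2
not C = not 2 = 5
not B = not 4 = 3
not B iff C = 3 iff 2 = 6
not C iff (not B iff C) = 5 iff 6 = 6
((B iff A) iff not (B iff C)) iff (not C iff (not B iff C)) = 2 iff 6 = 3
((((B iff C) and ((B implies C) implies A)) iff (B iff (B implies C))) iff (((C iff B) and not C) iff (A and not B))) implies (((B iff A) iff not (B iff C)) iff (not C iff (not B iff C))) = 6 implies 3 = 4
A implies A = 4 implies 4 = 7
(A implies A) implies A = 7 implies 4 = 4
not B = not 4 = 3
((A implies A) implies A) iff not B = 4 iff 3 = 6
C and A = 2 and 4 = 2
not (C and A) = not 2 = 5
(((A implies A) implies A) iff not B) implies not (C and A) = 6 implies 5 = 6
B iff A = 4 iff 4 = 7
(B iff A) iff B = 7 iff 4 = 4
C and A = 2 and 4 = 2
C and A = 2 and 4 = 2
(C and A) iff (C and A) = 2 iff 2 = 7
not B = not 4 = 3
((C and A) iff (C and A)) implies not B = 7 implies 3 = 3
((B iff A) iff B) iff (((C and A) iff (C and A)) implies not B) = 4 iff 3 = 6
((((A implies A) implies A) iff not B) implies not (C and A)) and (((B iff A) iff B) iff (((C and A) iff (C and A)) implies not B)) = 6 and 6 = 6
A implies C = 4 implies 2 = 5
B implies (A implies C) = 4 implies 5 = 7
B and (B implies (A implies C)) = 4 and 7 = 4
A iff B = 4 iff 4 = 7
A iff A = 4 iff 4 = 7
C iff (A iff A) = 2 iff 7 = 2
(A iff B) implies (C iff (A iff A)) = 7 implies 2 = 2
(B and (B implies (A implies C))) iff ((A iff B) implies (C iff (A iff A))) = 4 iff 2 = 5
(((((A implies A) implies A) iff not B) implies not (C and A)) and (((B iff A) iff B) iff (((C and A) iff (C and A)) implies not B))) implies ((B and (B implies (A implies C))) iff ((A iff B) implies (C iff (A iff A)))) = 6 implies 5 = 6
(((((B iff C) and ((B implies C) implies A)) iff (B iff (B implies C))) iff (((C iff B) and not C) iff (A and not B))) implies (((B iff A) iff not (B iff C)) iff (not C iff (not B iff C)))) iff ((((((A implies A) implies A) iff not B) implies not (C and A)) and (((B iff A) iff B) iff (((C and A) iff (C and A)) implies not B))) implies ((B and (B implies (A implies C))) iff ((A iff B) implies (C iff (A iff A))))) = 4 iff 6 = 5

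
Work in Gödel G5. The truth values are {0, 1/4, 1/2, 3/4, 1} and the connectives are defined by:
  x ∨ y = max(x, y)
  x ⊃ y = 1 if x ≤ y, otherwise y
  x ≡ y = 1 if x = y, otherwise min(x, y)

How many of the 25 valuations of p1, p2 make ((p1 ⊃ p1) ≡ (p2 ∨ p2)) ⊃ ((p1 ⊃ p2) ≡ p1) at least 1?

15

value 1: 15 assignments (counts)
value 3/4: 1 assignment
value 1/2: 2 assignments
value 1/4: 3 assignments
value 0: 4 assignments
So 15 of the 25 assignments meet the threshold.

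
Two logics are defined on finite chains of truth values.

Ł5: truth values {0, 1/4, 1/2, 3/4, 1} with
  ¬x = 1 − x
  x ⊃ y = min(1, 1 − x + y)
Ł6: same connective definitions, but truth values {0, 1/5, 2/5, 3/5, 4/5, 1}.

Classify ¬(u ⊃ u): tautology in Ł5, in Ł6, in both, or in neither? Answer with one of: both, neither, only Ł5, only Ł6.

In Ł5: at u = 0 the value is 0 — not a tautology.
In Ł6: at u = 0 the value is 0 — not a tautology.

neither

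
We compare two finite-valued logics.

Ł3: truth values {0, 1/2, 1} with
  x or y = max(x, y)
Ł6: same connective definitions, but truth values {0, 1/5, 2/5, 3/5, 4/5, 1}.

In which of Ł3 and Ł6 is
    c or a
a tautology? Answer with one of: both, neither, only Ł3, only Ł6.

In Ł3: at a = 0, c = 0 the value is 0 — not a tautology.
In Ł6: at a = 0, c = 0 the value is 0 — not a tautology.

neither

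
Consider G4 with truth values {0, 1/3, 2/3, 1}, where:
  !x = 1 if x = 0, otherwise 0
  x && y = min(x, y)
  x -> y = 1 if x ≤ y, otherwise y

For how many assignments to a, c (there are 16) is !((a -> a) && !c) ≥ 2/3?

12

a = 0, c = 0 ↦ 0  <
a = 0, c = 1/3 ↦ 1  ≥
a = 0, c = 2/3 ↦ 1  ≥
a = 0, c = 1 ↦ 1  ≥
a = 1/3, c = 0 ↦ 0  <
a = 1/3, c = 1/3 ↦ 1  ≥
a = 1/3, c = 2/3 ↦ 1  ≥
a = 1/3, c = 1 ↦ 1  ≥
a = 2/3, c = 0 ↦ 0  <
a = 2/3, c = 1/3 ↦ 1  ≥
a = 2/3, c = 2/3 ↦ 1  ≥
a = 2/3, c = 1 ↦ 1  ≥
a = 1, c = 0 ↦ 0  <
a = 1, c = 1/3 ↦ 1  ≥
a = 1, c = 2/3 ↦ 1  ≥
a = 1, c = 1 ↦ 1  ≥
So 12 of the 16 assignments meet the threshold.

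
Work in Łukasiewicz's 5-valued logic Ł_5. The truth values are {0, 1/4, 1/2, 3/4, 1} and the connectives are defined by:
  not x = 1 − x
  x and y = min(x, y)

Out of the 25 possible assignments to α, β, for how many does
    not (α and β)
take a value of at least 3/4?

16

value 1: 9 assignments (counts)
value 3/4: 7 assignments (counts)
value 1/2: 5 assignments
value 1/4: 3 assignments
value 0: 1 assignment
So 16 of the 25 assignments meet the threshold.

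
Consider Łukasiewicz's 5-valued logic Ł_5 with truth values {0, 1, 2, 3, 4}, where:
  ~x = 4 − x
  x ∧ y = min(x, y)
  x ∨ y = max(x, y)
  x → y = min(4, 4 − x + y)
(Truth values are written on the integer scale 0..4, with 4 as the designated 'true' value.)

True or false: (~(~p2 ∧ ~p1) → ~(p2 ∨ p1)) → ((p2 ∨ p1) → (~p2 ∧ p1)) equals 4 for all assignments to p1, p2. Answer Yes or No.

No

Counterexample: take p1 = 0, p2 = 1.
~p2 = ~1 = 3
~p1 = ~0 = 4
~p2 ∧ ~p1 = 3 ∧ 4 = 3
~(~p2 ∧ ~p1) = ~3 = 1
p2 ∨ p1 = 1 ∨ 0 = 1
~(p2 ∨ p1) = ~1 = 3
~(~p2 ∧ ~p1) → ~(p2 ∨ p1) = 1 → 3 = 4
p2 ∨ p1 = 1 ∨ 0 = 1
~p2 = ~1 = 3
~p2 ∧ p1 = 3 ∧ 0 = 0
(p2 ∨ p1) → (~p2 ∧ p1) = 1 → 0 = 3
(~(~p2 ∧ ~p1) → ~(p2 ∨ p1)) → ((p2 ∨ p1) → (~p2 ∧ p1)) = 4 → 3 = 3
This gives 3 ≠ 4.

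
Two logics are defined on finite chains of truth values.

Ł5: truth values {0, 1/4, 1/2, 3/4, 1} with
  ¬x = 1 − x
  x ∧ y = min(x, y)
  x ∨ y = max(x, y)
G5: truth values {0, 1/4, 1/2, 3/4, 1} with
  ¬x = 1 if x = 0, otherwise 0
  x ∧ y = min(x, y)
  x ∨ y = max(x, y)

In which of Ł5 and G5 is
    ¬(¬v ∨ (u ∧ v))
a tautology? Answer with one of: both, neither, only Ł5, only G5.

neither

In Ł5: at u = 0, v = 0 the value is 0 — not a tautology.
In G5: at u = 0, v = 0 the value is 0 — not a tautology.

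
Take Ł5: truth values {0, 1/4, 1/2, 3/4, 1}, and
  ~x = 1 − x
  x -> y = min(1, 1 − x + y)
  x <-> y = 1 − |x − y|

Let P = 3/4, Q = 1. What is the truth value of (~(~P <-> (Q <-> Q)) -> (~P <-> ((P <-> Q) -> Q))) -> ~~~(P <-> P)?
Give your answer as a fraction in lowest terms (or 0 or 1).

1/2

~P = ~3/4 = 1/4
Q <-> Q = 1 <-> 1 = 1
~P <-> (Q <-> Q) = 1/4 <-> 1 = 1/4
~(~P <-> (Q <-> Q)) = ~1/4 = 3/4
~P = ~3/4 = 1/4
P <-> Q = 3/4 <-> 1 = 3/4
(P <-> Q) -> Q = 3/4 -> 1 = 1
~P <-> ((P <-> Q) -> Q) = 1/4 <-> 1 = 1/4
~(~P <-> (Q <-> Q)) -> (~P <-> ((P <-> Q) -> Q)) = 3/4 -> 1/4 = 1/2
P <-> P = 3/4 <-> 3/4 = 1
~(P <-> P) = ~1 = 0
~~(P <-> P) = ~0 = 1
~~~(P <-> P) = ~1 = 0
(~(~P <-> (Q <-> Q)) -> (~P <-> ((P <-> Q) -> Q))) -> ~~~(P <-> P) = 1/2 -> 0 = 1/2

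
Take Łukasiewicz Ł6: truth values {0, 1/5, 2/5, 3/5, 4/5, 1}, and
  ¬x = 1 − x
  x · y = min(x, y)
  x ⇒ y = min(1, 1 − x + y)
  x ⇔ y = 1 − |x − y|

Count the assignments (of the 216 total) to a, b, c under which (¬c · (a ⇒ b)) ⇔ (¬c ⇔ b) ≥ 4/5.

value 1: 54 assignments (counts)
value 4/5: 63 assignments (counts)
value 3/5: 44 assignments
value 2/5: 32 assignments
value 1/5: 16 assignments
value 0: 7 assignments
So 117 of the 216 assignments meet the threshold.

117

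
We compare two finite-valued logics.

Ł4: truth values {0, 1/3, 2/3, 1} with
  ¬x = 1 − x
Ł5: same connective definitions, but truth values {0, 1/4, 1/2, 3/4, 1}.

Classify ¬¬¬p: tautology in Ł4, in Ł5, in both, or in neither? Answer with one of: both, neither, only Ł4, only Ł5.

neither

In Ł4: at p = 1/3 the value is 2/3 — not a tautology.
In Ł5: at p = 1/4 the value is 3/4 — not a tautology.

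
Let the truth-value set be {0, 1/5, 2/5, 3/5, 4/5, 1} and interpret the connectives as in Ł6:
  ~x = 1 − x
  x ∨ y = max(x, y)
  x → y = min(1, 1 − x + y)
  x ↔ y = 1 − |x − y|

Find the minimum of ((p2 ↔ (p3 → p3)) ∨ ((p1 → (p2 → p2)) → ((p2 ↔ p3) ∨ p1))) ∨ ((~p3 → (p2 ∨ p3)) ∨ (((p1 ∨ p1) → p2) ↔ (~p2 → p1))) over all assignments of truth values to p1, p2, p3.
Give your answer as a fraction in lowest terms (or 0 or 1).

3/5

Take p1 = 0, p2 = 2/5, p3 = 0:
p3 → p3 = 0 → 0 = 1
p2 ↔ (p3 → p3) = 2/5 ↔ 1 = 2/5
p2 → p2 = 2/5 → 2/5 = 1
p1 → (p2 → p2) = 0 → 1 = 1
p2 ↔ p3 = 2/5 ↔ 0 = 3/5
(p2 ↔ p3) ∨ p1 = 3/5 ∨ 0 = 3/5
(p1 → (p2 → p2)) → ((p2 ↔ p3) ∨ p1) = 1 → 3/5 = 3/5
(p2 ↔ (p3 → p3)) ∨ ((p1 → (p2 → p2)) → ((p2 ↔ p3) ∨ p1)) = 2/5 ∨ 3/5 = 3/5
~p3 = ~0 = 1
p2 ∨ p3 = 2/5 ∨ 0 = 2/5
~p3 → (p2 ∨ p3) = 1 → 2/5 = 2/5
p1 ∨ p1 = 0 ∨ 0 = 0
(p1 ∨ p1) → p2 = 0 → 2/5 = 1
~p2 = ~2/5 = 3/5
~p2 → p1 = 3/5 → 0 = 2/5
((p1 ∨ p1) → p2) ↔ (~p2 → p1) = 1 ↔ 2/5 = 2/5
(~p3 → (p2 ∨ p3)) ∨ (((p1 ∨ p1) → p2) ↔ (~p2 → p1)) = 2/5 ∨ 2/5 = 2/5
((p2 ↔ (p3 → p3)) ∨ ((p1 → (p2 → p2)) → ((p2 ↔ p3) ∨ p1))) ∨ ((~p3 → (p2 ∨ p3)) ∨ (((p1 ∨ p1) → p2) ↔ (~p2 → p1))) = 3/5 ∨ 2/5 = 3/5
No assignment yields a value below 3/5, so this is the minimum.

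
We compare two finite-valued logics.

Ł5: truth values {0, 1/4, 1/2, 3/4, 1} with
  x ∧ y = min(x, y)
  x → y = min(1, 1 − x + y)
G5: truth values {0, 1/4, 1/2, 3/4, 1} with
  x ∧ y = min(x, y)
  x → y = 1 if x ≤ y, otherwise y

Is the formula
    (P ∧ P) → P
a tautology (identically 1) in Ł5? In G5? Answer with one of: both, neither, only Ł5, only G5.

In Ł5: every assignment gives 1 — tautology.
In G5: every assignment gives 1 — tautology.

both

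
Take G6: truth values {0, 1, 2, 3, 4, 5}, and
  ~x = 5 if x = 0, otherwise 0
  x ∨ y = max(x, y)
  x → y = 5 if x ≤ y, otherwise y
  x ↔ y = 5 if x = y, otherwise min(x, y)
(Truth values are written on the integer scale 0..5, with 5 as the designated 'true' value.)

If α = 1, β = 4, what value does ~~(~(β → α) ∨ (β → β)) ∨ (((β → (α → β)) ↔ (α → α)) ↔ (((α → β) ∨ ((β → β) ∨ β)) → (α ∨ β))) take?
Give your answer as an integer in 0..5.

β → α = 4 → 1 = 1
~(β → α) = ~1 = 0
β → β = 4 → 4 = 5
~(β → α) ∨ (β → β) = 0 ∨ 5 = 5
~(~(β → α) ∨ (β → β)) = ~5 = 0
~~(~(β → α) ∨ (β → β)) = ~0 = 5
α → β = 1 → 4 = 5
β → (α → β) = 4 → 5 = 5
α → α = 1 → 1 = 5
(β → (α → β)) ↔ (α → α) = 5 ↔ 5 = 5
α → β = 1 → 4 = 5
β → β = 4 → 4 = 5
(β → β) ∨ β = 5 ∨ 4 = 5
(α → β) ∨ ((β → β) ∨ β) = 5 ∨ 5 = 5
α ∨ β = 1 ∨ 4 = 4
((α → β) ∨ ((β → β) ∨ β)) → (α ∨ β) = 5 → 4 = 4
((β → (α → β)) ↔ (α → α)) ↔ (((α → β) ∨ ((β → β) ∨ β)) → (α ∨ β)) = 5 ↔ 4 = 4
~~(~(β → α) ∨ (β → β)) ∨ (((β → (α → β)) ↔ (α → α)) ↔ (((α → β) ∨ ((β → β) ∨ β)) → (α ∨ β))) = 5 ∨ 4 = 5

5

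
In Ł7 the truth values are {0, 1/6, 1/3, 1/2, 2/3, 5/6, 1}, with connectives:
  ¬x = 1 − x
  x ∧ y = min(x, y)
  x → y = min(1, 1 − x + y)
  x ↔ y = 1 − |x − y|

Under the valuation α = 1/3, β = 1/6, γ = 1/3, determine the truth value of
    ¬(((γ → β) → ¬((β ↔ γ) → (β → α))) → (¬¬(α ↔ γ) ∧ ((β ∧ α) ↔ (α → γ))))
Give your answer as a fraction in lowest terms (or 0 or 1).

0

γ → β = 1/3 → 1/6 = 5/6
β ↔ γ = 1/6 ↔ 1/3 = 5/6
β → α = 1/6 → 1/3 = 1
(β ↔ γ) → (β → α) = 5/6 → 1 = 1
¬((β ↔ γ) → (β → α)) = ¬1 = 0
(γ → β) → ¬((β ↔ γ) → (β → α)) = 5/6 → 0 = 1/6
α ↔ γ = 1/3 ↔ 1/3 = 1
¬(α ↔ γ) = ¬1 = 0
¬¬(α ↔ γ) = ¬0 = 1
β ∧ α = 1/6 ∧ 1/3 = 1/6
α → γ = 1/3 → 1/3 = 1
(β ∧ α) ↔ (α → γ) = 1/6 ↔ 1 = 1/6
¬¬(α ↔ γ) ∧ ((β ∧ α) ↔ (α → γ)) = 1 ∧ 1/6 = 1/6
((γ → β) → ¬((β ↔ γ) → (β → α))) → (¬¬(α ↔ γ) ∧ ((β ∧ α) ↔ (α → γ))) = 1/6 → 1/6 = 1
¬(((γ → β) → ¬((β ↔ γ) → (β → α))) → (¬¬(α ↔ γ) ∧ ((β ∧ α) ↔ (α → γ)))) = ¬1 = 0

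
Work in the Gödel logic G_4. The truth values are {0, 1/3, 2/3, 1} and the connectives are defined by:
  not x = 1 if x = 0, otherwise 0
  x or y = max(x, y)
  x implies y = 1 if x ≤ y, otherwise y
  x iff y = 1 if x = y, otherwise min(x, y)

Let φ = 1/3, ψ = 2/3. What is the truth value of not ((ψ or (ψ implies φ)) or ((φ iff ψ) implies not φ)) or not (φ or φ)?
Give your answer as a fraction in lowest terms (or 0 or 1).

0

ψ implies φ = 2/3 implies 1/3 = 1/3
ψ or (ψ implies φ) = 2/3 or 1/3 = 2/3
φ iff ψ = 1/3 iff 2/3 = 1/3
not φ = not 1/3 = 0
(φ iff ψ) implies not φ = 1/3 implies 0 = 0
(ψ or (ψ implies φ)) or ((φ iff ψ) implies not φ) = 2/3 or 0 = 2/3
not ((ψ or (ψ implies φ)) or ((φ iff ψ) implies not φ)) = not 2/3 = 0
φ or φ = 1/3 or 1/3 = 1/3
not (φ or φ) = not 1/3 = 0
not ((ψ or (ψ implies φ)) or ((φ iff ψ) implies not φ)) or not (φ or φ) = 0 or 0 = 0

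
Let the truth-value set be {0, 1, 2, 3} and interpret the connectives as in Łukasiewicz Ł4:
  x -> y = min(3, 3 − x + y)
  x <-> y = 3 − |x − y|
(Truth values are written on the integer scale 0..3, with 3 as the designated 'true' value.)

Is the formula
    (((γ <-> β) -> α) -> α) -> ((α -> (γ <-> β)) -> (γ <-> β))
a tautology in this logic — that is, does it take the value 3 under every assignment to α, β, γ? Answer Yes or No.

At α = 0, β = 0, γ = 2, for instance:
γ <-> β = 2 <-> 0 = 1
(γ <-> β) -> α = 1 -> 0 = 2
((γ <-> β) -> α) -> α = 2 -> 0 = 1
α -> (γ <-> β) = 0 -> 1 = 3
(α -> (γ <-> β)) -> (γ <-> β) = 3 -> 1 = 1
(((γ <-> β) -> α) -> α) -> ((α -> (γ <-> β)) -> (γ <-> β)) = 1 -> 1 = 3
and checking the remaining 63 assignments likewise gives ≥ 3 in every case.

Yes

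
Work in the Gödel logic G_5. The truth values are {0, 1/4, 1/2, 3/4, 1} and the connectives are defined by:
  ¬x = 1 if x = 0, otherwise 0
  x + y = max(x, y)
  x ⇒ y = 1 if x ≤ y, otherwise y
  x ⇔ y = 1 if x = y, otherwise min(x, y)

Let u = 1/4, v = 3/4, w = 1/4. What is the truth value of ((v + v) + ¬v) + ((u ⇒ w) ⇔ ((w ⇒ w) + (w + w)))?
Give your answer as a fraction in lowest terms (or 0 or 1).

1

v + v = 3/4 + 3/4 = 3/4
¬v = ¬3/4 = 0
(v + v) + ¬v = 3/4 + 0 = 3/4
u ⇒ w = 1/4 ⇒ 1/4 = 1
w ⇒ w = 1/4 ⇒ 1/4 = 1
w + w = 1/4 + 1/4 = 1/4
(w ⇒ w) + (w + w) = 1 + 1/4 = 1
(u ⇒ w) ⇔ ((w ⇒ w) + (w + w)) = 1 ⇔ 1 = 1
((v + v) + ¬v) + ((u ⇒ w) ⇔ ((w ⇒ w) + (w + w))) = 3/4 + 1 = 1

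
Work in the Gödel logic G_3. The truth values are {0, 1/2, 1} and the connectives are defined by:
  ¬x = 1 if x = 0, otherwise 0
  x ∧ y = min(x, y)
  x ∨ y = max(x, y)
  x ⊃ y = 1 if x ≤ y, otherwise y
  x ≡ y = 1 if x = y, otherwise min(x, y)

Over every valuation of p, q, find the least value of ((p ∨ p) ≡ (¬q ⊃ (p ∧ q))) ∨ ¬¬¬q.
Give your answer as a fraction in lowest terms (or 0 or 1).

Take p = 0, q = 1/2:
p ∨ p = 0 ∨ 0 = 0
¬q = ¬1/2 = 0
p ∧ q = 0 ∧ 1/2 = 0
¬q ⊃ (p ∧ q) = 0 ⊃ 0 = 1
(p ∨ p) ≡ (¬q ⊃ (p ∧ q)) = 0 ≡ 1 = 0
¬q = ¬1/2 = 0
¬¬q = ¬0 = 1
¬¬¬q = ¬1 = 0
((p ∨ p) ≡ (¬q ⊃ (p ∧ q))) ∨ ¬¬¬q = 0 ∨ 0 = 0
No assignment yields a value below 0, so this is the minimum.

0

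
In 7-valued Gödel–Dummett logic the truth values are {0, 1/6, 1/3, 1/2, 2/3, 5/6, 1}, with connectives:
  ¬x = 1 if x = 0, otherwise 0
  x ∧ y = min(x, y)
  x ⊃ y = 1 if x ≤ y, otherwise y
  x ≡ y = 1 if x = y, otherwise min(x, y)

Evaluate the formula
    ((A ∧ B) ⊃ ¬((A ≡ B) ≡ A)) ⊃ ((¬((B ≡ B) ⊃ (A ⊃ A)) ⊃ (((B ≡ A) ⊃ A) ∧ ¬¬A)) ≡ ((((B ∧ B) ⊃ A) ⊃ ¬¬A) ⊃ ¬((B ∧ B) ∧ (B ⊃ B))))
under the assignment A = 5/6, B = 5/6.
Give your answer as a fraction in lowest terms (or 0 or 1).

1

A ∧ B = 5/6 ∧ 5/6 = 5/6
A ≡ B = 5/6 ≡ 5/6 = 1
(A ≡ B) ≡ A = 1 ≡ 5/6 = 5/6
¬((A ≡ B) ≡ A) = ¬5/6 = 0
(A ∧ B) ⊃ ¬((A ≡ B) ≡ A) = 5/6 ⊃ 0 = 0
B ≡ B = 5/6 ≡ 5/6 = 1
A ⊃ A = 5/6 ⊃ 5/6 = 1
(B ≡ B) ⊃ (A ⊃ A) = 1 ⊃ 1 = 1
¬((B ≡ B) ⊃ (A ⊃ A)) = ¬1 = 0
B ≡ A = 5/6 ≡ 5/6 = 1
(B ≡ A) ⊃ A = 1 ⊃ 5/6 = 5/6
¬A = ¬5/6 = 0
¬¬A = ¬0 = 1
((B ≡ A) ⊃ A) ∧ ¬¬A = 5/6 ∧ 1 = 5/6
¬((B ≡ B) ⊃ (A ⊃ A)) ⊃ (((B ≡ A) ⊃ A) ∧ ¬¬A) = 0 ⊃ 5/6 = 1
B ∧ B = 5/6 ∧ 5/6 = 5/6
(B ∧ B) ⊃ A = 5/6 ⊃ 5/6 = 1
¬A = ¬5/6 = 0
¬¬A = ¬0 = 1
((B ∧ B) ⊃ A) ⊃ ¬¬A = 1 ⊃ 1 = 1
B ∧ B = 5/6 ∧ 5/6 = 5/6
B ⊃ B = 5/6 ⊃ 5/6 = 1
(B ∧ B) ∧ (B ⊃ B) = 5/6 ∧ 1 = 5/6
¬((B ∧ B) ∧ (B ⊃ B)) = ¬5/6 = 0
(((B ∧ B) ⊃ A) ⊃ ¬¬A) ⊃ ¬((B ∧ B) ∧ (B ⊃ B)) = 1 ⊃ 0 = 0
(¬((B ≡ B) ⊃ (A ⊃ A)) ⊃ (((B ≡ A) ⊃ A) ∧ ¬¬A)) ≡ ((((B ∧ B) ⊃ A) ⊃ ¬¬A) ⊃ ¬((B ∧ B) ∧ (B ⊃ B))) = 1 ≡ 0 = 0
((A ∧ B) ⊃ ¬((A ≡ B) ≡ A)) ⊃ ((¬((B ≡ B) ⊃ (A ⊃ A)) ⊃ (((B ≡ A) ⊃ A) ∧ ¬¬A)) ≡ ((((B ∧ B) ⊃ A) ⊃ ¬¬A) ⊃ ¬((B ∧ B) ∧ (B ⊃ B)))) = 0 ⊃ 0 = 1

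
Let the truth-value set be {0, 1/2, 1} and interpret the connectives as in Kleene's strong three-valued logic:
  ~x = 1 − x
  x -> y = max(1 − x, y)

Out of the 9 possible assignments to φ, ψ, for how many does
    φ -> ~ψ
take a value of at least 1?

φ = 0, ψ = 0 ↦ 1  ≥
φ = 0, ψ = 1/2 ↦ 1  ≥
φ = 0, ψ = 1 ↦ 1  ≥
φ = 1/2, ψ = 0 ↦ 1  ≥
φ = 1/2, ψ = 1/2 ↦ 1/2  <
φ = 1/2, ψ = 1 ↦ 1/2  <
φ = 1, ψ = 0 ↦ 1  ≥
φ = 1, ψ = 1/2 ↦ 1/2  <
φ = 1, ψ = 1 ↦ 0  <
So 5 of the 9 assignments meet the threshold.

5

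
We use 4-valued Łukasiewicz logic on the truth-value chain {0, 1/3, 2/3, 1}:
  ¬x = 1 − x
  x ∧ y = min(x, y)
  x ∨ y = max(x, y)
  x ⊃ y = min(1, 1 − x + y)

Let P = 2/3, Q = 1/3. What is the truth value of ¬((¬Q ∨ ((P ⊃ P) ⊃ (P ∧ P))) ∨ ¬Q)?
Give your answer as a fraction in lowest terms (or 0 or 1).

¬Q = ¬1/3 = 2/3
P ⊃ P = 2/3 ⊃ 2/3 = 1
P ∧ P = 2/3 ∧ 2/3 = 2/3
(P ⊃ P) ⊃ (P ∧ P) = 1 ⊃ 2/3 = 2/3
¬Q ∨ ((P ⊃ P) ⊃ (P ∧ P)) = 2/3 ∨ 2/3 = 2/3
¬Q = ¬1/3 = 2/3
(¬Q ∨ ((P ⊃ P) ⊃ (P ∧ P))) ∨ ¬Q = 2/3 ∨ 2/3 = 2/3
¬((¬Q ∨ ((P ⊃ P) ⊃ (P ∧ P))) ∨ ¬Q) = ¬2/3 = 1/3

1/3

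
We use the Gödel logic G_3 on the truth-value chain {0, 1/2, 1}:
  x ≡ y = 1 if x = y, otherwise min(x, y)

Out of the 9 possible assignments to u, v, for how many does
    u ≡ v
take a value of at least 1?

u = 0, v = 0 ↦ 1  ≥
u = 0, v = 1/2 ↦ 0  <
u = 0, v = 1 ↦ 0  <
u = 1/2, v = 0 ↦ 0  <
u = 1/2, v = 1/2 ↦ 1  ≥
u = 1/2, v = 1 ↦ 1/2  <
u = 1, v = 0 ↦ 0  <
u = 1, v = 1/2 ↦ 1/2  <
u = 1, v = 1 ↦ 1  ≥
So 3 of the 9 assignments meet the threshold.

3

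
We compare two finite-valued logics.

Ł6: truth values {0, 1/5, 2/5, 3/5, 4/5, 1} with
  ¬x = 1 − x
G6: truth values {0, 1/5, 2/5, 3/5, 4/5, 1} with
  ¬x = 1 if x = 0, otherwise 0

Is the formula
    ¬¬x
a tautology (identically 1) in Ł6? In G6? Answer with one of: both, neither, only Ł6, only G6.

neither

In Ł6: at x = 0 the value is 0 — not a tautology.
In G6: at x = 0 the value is 0 — not a tautology.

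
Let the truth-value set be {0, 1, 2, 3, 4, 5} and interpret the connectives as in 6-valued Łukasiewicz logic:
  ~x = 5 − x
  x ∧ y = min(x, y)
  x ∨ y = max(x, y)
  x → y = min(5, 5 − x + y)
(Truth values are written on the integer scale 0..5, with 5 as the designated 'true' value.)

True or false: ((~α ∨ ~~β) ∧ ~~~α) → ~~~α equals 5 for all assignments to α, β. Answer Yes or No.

At α = 2, β = 5, for instance:
~α = ~2 = 3
~β = ~5 = 0
~~β = ~0 = 5
~α ∨ ~~β = 3 ∨ 5 = 5
~α = ~2 = 3
~~α = ~3 = 2
~~~α = ~2 = 3
(~α ∨ ~~β) ∧ ~~~α = 5 ∧ 3 = 3
((~α ∨ ~~β) ∧ ~~~α) → ~~~α = 3 → 3 = 5
and checking the remaining 35 assignments likewise gives ≥ 5 in every case.

Yes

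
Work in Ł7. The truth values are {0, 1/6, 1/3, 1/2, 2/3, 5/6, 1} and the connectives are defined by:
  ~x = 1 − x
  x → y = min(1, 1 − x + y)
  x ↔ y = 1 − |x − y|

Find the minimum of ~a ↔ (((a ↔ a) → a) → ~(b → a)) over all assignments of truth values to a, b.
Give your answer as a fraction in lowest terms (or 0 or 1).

Take a = 1/2, b = 1:
~a = ~1/2 = 1/2
a ↔ a = 1/2 ↔ 1/2 = 1
(a ↔ a) → a = 1 → 1/2 = 1/2
b → a = 1 → 1/2 = 1/2
~(b → a) = ~1/2 = 1/2
((a ↔ a) → a) → ~(b → a) = 1/2 → 1/2 = 1
~a ↔ (((a ↔ a) → a) → ~(b → a)) = 1/2 ↔ 1 = 1/2
No assignment yields a value below 1/2, so this is the minimum.

1/2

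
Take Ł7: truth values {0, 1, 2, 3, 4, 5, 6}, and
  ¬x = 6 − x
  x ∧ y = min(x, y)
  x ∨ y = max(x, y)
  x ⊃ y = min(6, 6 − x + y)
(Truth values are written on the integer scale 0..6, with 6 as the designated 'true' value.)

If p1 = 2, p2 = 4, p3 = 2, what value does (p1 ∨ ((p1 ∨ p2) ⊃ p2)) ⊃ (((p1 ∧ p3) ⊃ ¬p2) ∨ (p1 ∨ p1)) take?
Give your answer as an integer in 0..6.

p1 ∨ p2 = 2 ∨ 4 = 4
(p1 ∨ p2) ⊃ p2 = 4 ⊃ 4 = 6
p1 ∨ ((p1 ∨ p2) ⊃ p2) = 2 ∨ 6 = 6
p1 ∧ p3 = 2 ∧ 2 = 2
¬p2 = ¬4 = 2
(p1 ∧ p3) ⊃ ¬p2 = 2 ⊃ 2 = 6
p1 ∨ p1 = 2 ∨ 2 = 2
((p1 ∧ p3) ⊃ ¬p2) ∨ (p1 ∨ p1) = 6 ∨ 2 = 6
(p1 ∨ ((p1 ∨ p2) ⊃ p2)) ⊃ (((p1 ∧ p3) ⊃ ¬p2) ∨ (p1 ∨ p1)) = 6 ⊃ 6 = 6

6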